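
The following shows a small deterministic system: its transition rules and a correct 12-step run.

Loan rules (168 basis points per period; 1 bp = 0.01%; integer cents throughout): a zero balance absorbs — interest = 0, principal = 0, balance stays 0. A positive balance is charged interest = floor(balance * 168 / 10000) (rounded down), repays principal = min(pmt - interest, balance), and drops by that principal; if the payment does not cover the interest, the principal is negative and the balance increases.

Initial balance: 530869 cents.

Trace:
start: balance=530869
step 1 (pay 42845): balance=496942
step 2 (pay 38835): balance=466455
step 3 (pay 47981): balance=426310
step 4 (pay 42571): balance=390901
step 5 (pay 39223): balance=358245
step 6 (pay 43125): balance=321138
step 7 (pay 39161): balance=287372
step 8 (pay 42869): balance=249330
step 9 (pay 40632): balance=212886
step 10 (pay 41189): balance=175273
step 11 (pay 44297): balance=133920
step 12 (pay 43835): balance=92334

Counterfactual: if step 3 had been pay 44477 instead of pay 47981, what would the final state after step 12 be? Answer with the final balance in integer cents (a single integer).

(re-executing from step 3 with the substitution; state before step 3: balance=466455)
step 3 (pay 44477): balance=429814
step 4 (pay 42571): balance=394463
step 5 (pay 39223): balance=361866
step 6 (pay 43125): balance=324820
step 7 (pay 39161): balance=291115
step 8 (pay 42869): balance=253136
step 9 (pay 40632): balance=216756
step 10 (pay 41189): balance=179208
step 11 (pay 44297): balance=137921
step 12 (pay 43835): balance=96403

96403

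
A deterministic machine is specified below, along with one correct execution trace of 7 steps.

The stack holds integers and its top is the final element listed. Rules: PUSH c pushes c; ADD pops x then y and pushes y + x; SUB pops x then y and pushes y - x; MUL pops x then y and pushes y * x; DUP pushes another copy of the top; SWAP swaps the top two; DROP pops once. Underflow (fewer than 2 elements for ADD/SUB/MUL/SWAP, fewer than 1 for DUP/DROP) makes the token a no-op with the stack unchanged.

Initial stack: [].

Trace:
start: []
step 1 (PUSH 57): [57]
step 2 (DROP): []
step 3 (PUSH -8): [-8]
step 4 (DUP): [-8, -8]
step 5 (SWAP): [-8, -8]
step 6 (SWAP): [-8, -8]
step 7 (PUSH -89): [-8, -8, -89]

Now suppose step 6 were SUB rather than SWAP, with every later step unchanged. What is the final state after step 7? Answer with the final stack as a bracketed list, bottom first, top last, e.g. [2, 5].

[0, -89]

(re-executing from step 6 with the substitution; state before step 6: [-8, -8])
step 6 (SUB): [0]
step 7 (PUSH -89): [0, -89]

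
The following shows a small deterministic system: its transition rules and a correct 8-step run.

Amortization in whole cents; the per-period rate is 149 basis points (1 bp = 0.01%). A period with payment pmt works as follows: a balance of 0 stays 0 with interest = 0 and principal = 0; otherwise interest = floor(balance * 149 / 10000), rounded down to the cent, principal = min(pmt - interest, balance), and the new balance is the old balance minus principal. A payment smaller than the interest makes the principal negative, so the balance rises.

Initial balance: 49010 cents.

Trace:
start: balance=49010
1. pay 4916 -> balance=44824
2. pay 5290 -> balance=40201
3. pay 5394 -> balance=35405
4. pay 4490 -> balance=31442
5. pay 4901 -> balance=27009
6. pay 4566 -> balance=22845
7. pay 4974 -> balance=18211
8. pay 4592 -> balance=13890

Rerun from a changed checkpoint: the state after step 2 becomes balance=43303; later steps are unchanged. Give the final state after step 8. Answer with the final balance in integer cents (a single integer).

state after step 2 := balance=43303
3. pay 5394 -> balance=38554
4. pay 4490 -> balance=34638
5. pay 4901 -> balance=30253
6. pay 4566 -> balance=26137
7. pay 4974 -> balance=21552
8. pay 4592 -> balance=17281

17281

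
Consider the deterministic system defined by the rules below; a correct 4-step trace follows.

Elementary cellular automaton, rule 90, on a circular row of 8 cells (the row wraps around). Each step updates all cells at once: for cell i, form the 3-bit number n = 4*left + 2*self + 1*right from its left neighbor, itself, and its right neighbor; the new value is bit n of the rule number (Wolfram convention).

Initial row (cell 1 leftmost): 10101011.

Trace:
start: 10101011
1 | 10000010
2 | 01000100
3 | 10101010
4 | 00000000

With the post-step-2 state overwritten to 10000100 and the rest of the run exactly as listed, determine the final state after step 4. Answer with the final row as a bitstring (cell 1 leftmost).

00110011

state after step 2 := 10000100
3 | 01001011
4 | 00110011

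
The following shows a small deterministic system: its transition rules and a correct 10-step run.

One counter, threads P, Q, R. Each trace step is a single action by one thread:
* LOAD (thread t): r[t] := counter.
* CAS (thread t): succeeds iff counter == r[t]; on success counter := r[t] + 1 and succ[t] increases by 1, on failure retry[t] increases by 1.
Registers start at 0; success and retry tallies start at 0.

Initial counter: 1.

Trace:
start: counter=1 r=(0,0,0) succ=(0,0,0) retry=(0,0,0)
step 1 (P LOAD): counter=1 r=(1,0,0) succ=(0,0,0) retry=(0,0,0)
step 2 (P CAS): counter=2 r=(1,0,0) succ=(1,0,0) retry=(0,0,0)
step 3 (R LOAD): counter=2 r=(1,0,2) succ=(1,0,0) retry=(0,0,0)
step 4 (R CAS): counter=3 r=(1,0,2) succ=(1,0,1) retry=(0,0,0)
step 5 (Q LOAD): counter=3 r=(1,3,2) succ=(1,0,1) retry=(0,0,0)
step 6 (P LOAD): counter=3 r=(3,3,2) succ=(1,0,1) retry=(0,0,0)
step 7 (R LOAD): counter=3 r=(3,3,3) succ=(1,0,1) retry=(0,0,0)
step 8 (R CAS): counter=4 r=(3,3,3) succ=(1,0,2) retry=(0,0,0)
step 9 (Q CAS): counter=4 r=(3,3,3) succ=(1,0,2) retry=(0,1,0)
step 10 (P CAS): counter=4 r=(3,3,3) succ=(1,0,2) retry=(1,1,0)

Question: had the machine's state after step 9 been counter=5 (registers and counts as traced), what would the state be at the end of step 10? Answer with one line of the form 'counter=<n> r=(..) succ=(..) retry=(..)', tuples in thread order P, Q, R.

state after step 9 := counter=5 r=(3,3,3) succ=(1,0,2) retry=(0,1,0)
step 10 (P CAS): counter=5 r=(3,3,3) succ=(1,0,2) retry=(1,1,0)

counter=5 r=(3,3,3) succ=(1,0,2) retry=(1,1,0)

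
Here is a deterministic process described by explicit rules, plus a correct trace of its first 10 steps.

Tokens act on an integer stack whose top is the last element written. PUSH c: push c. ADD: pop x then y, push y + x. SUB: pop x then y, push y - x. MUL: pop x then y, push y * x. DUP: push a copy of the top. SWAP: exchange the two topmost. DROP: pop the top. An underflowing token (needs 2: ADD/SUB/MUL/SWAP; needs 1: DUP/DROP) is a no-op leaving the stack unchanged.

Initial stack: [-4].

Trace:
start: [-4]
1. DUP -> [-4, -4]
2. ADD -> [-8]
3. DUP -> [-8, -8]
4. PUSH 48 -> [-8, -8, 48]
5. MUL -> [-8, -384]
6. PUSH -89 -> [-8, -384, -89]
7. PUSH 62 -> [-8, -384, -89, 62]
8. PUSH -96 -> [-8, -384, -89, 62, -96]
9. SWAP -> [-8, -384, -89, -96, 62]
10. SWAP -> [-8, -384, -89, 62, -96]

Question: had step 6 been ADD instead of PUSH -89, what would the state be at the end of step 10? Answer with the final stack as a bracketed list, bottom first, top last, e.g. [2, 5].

(re-executing from step 6 with the substitution; state before step 6: [-8, -384])
6. ADD -> [-392]
7. PUSH 62 -> [-392, 62]
8. PUSH -96 -> [-392, 62, -96]
9. SWAP -> [-392, -96, 62]
10. SWAP -> [-392, 62, -96]

[-392, 62, -96]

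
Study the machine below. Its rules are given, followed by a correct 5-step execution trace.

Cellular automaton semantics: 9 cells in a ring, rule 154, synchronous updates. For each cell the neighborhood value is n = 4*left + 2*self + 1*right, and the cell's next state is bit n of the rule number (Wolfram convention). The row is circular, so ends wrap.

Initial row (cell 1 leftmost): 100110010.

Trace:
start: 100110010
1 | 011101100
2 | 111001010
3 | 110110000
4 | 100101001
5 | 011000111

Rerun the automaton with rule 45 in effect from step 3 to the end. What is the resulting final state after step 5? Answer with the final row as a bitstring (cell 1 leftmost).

101011011

(re-executing steps 3..5 under rule 45; state before step 3: 111001010)
3 | 100001111
4 | 001101000
5 | 101011011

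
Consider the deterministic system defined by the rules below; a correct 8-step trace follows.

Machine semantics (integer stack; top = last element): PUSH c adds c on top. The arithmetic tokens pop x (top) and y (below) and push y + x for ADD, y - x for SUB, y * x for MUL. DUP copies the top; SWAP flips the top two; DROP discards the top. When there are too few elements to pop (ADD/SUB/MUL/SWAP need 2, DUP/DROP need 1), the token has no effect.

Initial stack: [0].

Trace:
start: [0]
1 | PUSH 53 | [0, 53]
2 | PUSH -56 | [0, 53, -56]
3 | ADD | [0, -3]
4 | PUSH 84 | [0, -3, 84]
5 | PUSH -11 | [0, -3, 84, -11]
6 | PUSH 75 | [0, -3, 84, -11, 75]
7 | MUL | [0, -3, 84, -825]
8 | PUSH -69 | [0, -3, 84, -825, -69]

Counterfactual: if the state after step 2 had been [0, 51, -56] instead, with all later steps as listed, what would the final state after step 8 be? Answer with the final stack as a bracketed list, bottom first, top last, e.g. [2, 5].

state after step 2 := [0, 51, -56]
3 | ADD | [0, -5]
4 | PUSH 84 | [0, -5, 84]
5 | PUSH -11 | [0, -5, 84, -11]
6 | PUSH 75 | [0, -5, 84, -11, 75]
7 | MUL | [0, -5, 84, -825]
8 | PUSH -69 | [0, -5, 84, -825, -69]

[0, -5, 84, -825, -69]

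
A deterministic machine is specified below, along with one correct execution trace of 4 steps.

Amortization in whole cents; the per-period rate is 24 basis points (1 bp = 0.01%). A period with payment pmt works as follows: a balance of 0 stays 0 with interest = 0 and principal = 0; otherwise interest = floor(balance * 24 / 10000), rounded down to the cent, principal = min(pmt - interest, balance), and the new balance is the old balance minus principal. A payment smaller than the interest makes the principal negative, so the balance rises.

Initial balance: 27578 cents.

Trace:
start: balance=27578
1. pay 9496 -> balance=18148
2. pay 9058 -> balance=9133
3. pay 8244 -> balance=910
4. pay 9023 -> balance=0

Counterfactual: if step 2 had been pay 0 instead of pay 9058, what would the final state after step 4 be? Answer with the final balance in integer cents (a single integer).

990

(re-executing from step 2 with the substitution; state before step 2: balance=18148)
2. pay 0 -> balance=18191
3. pay 8244 -> balance=9990
4. pay 9023 -> balance=990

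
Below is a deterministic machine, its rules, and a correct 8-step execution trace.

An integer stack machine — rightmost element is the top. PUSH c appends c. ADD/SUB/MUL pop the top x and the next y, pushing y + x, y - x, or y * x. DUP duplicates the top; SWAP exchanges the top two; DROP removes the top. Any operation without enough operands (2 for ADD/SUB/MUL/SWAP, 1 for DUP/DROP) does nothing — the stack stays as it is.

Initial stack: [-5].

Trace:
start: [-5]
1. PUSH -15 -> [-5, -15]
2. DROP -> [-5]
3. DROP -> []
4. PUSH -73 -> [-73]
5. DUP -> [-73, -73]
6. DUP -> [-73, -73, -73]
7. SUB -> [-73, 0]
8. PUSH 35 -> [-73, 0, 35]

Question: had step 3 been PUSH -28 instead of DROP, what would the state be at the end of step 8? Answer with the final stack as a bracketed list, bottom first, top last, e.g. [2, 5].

(re-executing from step 3 with the substitution; state before step 3: [-5])
3. PUSH -28 -> [-5, -28]
4. PUSH -73 -> [-5, -28, -73]
5. DUP -> [-5, -28, -73, -73]
6. DUP -> [-5, -28, -73, -73, -73]
7. SUB -> [-5, -28, -73, 0]
8. PUSH 35 -> [-5, -28, -73, 0, 35]

[-5, -28, -73, 0, 35]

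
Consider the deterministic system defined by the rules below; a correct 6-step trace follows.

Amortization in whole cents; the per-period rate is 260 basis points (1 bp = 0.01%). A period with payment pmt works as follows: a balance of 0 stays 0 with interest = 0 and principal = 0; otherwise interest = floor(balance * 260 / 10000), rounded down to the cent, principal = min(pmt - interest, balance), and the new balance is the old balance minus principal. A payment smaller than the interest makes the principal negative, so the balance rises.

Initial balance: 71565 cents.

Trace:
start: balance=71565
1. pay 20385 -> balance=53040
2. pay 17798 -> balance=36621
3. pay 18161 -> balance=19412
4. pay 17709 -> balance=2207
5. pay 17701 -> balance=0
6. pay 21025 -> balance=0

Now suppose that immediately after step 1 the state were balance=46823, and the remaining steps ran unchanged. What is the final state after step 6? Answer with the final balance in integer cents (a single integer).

0

state after step 1 := balance=46823
2. pay 17798 -> balance=30242
3. pay 18161 -> balance=12867
4. pay 17709 -> balance=0
5. pay 17701 -> balance=0
6. pay 21025 -> balance=0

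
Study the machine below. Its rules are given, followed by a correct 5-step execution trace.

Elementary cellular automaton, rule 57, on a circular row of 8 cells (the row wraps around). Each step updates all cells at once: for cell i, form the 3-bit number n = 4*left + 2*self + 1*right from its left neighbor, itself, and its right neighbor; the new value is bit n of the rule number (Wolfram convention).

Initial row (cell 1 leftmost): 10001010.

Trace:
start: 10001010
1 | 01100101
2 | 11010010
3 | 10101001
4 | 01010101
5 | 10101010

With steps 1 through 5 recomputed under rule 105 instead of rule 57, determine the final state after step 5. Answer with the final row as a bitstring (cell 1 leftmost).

00100101

(re-executing steps 1..5 under rule 105; state before step 1: 10001010)
1 | 00100101
2 | 00000010
3 | 11111000
4 | 10001010
5 | 00100101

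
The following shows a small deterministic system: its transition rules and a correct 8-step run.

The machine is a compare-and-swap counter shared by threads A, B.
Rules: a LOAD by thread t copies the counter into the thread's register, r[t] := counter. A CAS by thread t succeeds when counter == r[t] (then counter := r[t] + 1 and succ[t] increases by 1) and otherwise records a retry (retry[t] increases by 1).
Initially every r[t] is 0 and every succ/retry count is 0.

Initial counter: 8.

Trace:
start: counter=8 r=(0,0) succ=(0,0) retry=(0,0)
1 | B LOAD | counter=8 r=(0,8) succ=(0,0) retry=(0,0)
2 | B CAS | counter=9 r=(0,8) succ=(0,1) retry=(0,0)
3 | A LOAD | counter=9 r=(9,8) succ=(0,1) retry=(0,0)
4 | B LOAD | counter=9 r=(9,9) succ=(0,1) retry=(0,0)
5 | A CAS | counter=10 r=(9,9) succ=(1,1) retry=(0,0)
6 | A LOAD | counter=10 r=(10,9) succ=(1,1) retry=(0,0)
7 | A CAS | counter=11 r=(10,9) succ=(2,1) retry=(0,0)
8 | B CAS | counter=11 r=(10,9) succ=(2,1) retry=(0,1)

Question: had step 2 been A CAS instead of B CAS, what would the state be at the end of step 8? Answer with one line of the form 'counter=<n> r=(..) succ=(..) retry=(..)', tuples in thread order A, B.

counter=10 r=(9,8) succ=(2,0) retry=(1,1)

(re-executing from step 2 with the substitution; state before step 2: counter=8 r=(0,8) succ=(0,0) retry=(0,0))
2 | A CAS | counter=8 r=(0,8) succ=(0,0) retry=(1,0)
3 | A LOAD | counter=8 r=(8,8) succ=(0,0) retry=(1,0)
4 | B LOAD | counter=8 r=(8,8) succ=(0,0) retry=(1,0)
5 | A CAS | counter=9 r=(8,8) succ=(1,0) retry=(1,0)
6 | A LOAD | counter=9 r=(9,8) succ=(1,0) retry=(1,0)
7 | A CAS | counter=10 r=(9,8) succ=(2,0) retry=(1,0)
8 | B CAS | counter=10 r=(9,8) succ=(2,0) retry=(1,1)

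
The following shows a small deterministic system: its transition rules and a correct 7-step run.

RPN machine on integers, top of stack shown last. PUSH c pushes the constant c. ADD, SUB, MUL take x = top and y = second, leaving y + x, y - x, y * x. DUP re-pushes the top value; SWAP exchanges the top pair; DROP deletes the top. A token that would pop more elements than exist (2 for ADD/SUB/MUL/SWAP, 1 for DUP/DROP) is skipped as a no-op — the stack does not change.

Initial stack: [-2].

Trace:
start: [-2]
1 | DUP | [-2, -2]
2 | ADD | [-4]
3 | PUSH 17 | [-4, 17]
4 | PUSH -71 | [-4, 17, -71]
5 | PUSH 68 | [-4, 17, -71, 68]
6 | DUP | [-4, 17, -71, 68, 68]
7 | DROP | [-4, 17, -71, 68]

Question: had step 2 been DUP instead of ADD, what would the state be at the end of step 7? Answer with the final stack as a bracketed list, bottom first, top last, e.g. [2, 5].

(re-executing from step 2 with the substitution; state before step 2: [-2, -2])
2 | DUP | [-2, -2, -2]
3 | PUSH 17 | [-2, -2, -2, 17]
4 | PUSH -71 | [-2, -2, -2, 17, -71]
5 | PUSH 68 | [-2, -2, -2, 17, -71, 68]
6 | DUP | [-2, -2, -2, 17, -71, 68, 68]
7 | DROP | [-2, -2, -2, 17, -71, 68]

[-2, -2, -2, 17, -71, 68]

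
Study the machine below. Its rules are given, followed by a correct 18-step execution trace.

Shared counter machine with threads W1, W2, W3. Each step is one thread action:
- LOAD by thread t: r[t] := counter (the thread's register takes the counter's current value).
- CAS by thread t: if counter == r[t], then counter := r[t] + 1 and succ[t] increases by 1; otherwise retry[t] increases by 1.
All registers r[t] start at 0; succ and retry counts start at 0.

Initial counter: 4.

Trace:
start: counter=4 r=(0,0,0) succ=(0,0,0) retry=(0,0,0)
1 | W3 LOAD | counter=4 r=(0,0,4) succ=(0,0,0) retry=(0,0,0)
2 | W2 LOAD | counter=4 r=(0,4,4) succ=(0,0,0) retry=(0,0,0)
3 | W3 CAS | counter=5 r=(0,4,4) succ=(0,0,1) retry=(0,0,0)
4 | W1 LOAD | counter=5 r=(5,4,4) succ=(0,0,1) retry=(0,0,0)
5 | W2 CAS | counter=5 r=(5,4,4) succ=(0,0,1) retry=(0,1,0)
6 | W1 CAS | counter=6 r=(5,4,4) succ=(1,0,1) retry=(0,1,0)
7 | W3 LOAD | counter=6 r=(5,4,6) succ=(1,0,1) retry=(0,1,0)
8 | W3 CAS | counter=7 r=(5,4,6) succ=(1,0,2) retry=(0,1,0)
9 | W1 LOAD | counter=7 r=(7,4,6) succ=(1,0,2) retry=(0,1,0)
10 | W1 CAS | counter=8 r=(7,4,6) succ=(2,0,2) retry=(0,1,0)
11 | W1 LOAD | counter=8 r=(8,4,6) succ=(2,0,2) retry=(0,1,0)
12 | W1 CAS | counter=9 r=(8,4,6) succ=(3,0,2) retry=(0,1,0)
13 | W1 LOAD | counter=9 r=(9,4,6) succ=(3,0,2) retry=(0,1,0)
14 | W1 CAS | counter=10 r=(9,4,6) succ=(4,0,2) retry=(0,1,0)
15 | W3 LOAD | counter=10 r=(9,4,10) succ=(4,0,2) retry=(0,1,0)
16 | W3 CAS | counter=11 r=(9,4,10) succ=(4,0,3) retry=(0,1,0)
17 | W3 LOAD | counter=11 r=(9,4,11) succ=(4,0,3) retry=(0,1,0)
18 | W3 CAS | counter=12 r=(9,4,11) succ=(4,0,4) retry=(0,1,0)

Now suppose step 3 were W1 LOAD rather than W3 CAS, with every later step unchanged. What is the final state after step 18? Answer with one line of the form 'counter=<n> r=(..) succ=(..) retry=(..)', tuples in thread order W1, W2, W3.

(re-executing from step 3 with the substitution; state before step 3: counter=4 r=(0,4,4) succ=(0,0,0) retry=(0,0,0))
3 | W1 LOAD | counter=4 r=(4,4,4) succ=(0,0,0) retry=(0,0,0)
4 | W1 LOAD | counter=4 r=(4,4,4) succ=(0,0,0) retry=(0,0,0)
5 | W2 CAS | counter=5 r=(4,4,4) succ=(0,1,0) retry=(0,0,0)
6 | W1 CAS | counter=5 r=(4,4,4) succ=(0,1,0) retry=(1,0,0)
7 | W3 LOAD | counter=5 r=(4,4,5) succ=(0,1,0) retry=(1,0,0)
8 | W3 CAS | counter=6 r=(4,4,5) succ=(0,1,1) retry=(1,0,0)
9 | W1 LOAD | counter=6 r=(6,4,5) succ=(0,1,1) retry=(1,0,0)
10 | W1 CAS | counter=7 r=(6,4,5) succ=(1,1,1) retry=(1,0,0)
11 | W1 LOAD | counter=7 r=(7,4,5) succ=(1,1,1) retry=(1,0,0)
12 | W1 CAS | counter=8 r=(7,4,5) succ=(2,1,1) retry=(1,0,0)
13 | W1 LOAD | counter=8 r=(8,4,5) succ=(2,1,1) retry=(1,0,0)
14 | W1 CAS | counter=9 r=(8,4,5) succ=(3,1,1) retry=(1,0,0)
15 | W3 LOAD | counter=9 r=(8,4,9) succ=(3,1,1) retry=(1,0,0)
16 | W3 CAS | counter=10 r=(8,4,9) succ=(3,1,2) retry=(1,0,0)
17 | W3 LOAD | counter=10 r=(8,4,10) succ=(3,1,2) retry=(1,0,0)
18 | W3 CAS | counter=11 r=(8,4,10) succ=(3,1,3) retry=(1,0,0)

counter=11 r=(8,4,10) succ=(3,1,3) retry=(1,0,0)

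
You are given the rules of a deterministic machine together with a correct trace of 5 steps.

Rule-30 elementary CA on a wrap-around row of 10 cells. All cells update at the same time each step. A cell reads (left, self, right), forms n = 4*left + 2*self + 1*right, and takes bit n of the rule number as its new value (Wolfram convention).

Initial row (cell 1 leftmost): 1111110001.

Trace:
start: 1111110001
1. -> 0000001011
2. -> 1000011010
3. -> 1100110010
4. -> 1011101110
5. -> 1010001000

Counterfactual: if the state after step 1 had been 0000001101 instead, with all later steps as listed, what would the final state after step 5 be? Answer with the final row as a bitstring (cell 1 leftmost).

1100011110

state after step 1 := 0000001101
2. -> 1000011001
3. -> 0100110111
4. -> 0111100100
5. -> 1100011110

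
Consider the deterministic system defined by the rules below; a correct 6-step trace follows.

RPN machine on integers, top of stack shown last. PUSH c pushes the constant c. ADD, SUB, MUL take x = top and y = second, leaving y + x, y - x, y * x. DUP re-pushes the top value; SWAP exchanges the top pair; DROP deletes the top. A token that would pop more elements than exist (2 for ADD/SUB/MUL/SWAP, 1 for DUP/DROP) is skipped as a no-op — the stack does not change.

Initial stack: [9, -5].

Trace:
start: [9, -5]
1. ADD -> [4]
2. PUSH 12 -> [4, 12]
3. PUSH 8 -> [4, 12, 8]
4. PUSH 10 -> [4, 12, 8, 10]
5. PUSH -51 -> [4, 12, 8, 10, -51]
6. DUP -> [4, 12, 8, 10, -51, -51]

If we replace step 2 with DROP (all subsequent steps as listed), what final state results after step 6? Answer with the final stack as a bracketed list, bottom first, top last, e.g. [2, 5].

(re-executing from step 2 with the substitution; state before step 2: [4])
2. DROP -> []
3. PUSH 8 -> [8]
4. PUSH 10 -> [8, 10]
5. PUSH -51 -> [8, 10, -51]
6. DUP -> [8, 10, -51, -51]

[8, 10, -51, -51]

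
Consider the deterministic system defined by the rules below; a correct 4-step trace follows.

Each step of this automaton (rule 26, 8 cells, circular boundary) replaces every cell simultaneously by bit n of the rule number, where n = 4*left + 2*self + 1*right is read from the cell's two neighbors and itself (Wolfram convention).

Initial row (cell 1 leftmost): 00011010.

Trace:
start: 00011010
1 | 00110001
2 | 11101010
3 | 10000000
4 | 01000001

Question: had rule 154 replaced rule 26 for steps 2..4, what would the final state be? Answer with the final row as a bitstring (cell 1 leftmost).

(re-executing steps 2..4 under rule 154; state before step 2: 00110001)
2 | 11101010
3 | 11000000
4 | 10100001

10100001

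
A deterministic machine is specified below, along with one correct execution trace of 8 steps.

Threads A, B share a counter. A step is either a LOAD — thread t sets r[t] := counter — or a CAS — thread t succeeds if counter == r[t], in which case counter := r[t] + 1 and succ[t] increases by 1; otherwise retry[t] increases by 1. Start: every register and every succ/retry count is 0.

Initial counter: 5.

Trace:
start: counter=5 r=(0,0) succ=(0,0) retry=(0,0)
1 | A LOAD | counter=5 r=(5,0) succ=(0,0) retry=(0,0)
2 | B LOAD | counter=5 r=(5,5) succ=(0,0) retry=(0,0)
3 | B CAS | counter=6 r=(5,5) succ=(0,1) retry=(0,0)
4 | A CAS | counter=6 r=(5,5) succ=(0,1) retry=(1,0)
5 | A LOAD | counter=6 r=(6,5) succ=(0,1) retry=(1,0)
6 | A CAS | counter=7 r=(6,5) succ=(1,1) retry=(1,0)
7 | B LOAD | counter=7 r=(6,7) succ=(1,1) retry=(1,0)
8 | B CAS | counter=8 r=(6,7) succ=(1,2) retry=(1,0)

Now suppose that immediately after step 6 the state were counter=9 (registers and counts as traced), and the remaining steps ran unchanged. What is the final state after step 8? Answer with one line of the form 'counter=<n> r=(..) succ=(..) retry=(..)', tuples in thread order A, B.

counter=10 r=(6,9) succ=(1,2) retry=(1,0)

state after step 6 := counter=9 r=(6,5) succ=(1,1) retry=(1,0)
7 | B LOAD | counter=9 r=(6,9) succ=(1,1) retry=(1,0)
8 | B CAS | counter=10 r=(6,9) succ=(1,2) retry=(1,0)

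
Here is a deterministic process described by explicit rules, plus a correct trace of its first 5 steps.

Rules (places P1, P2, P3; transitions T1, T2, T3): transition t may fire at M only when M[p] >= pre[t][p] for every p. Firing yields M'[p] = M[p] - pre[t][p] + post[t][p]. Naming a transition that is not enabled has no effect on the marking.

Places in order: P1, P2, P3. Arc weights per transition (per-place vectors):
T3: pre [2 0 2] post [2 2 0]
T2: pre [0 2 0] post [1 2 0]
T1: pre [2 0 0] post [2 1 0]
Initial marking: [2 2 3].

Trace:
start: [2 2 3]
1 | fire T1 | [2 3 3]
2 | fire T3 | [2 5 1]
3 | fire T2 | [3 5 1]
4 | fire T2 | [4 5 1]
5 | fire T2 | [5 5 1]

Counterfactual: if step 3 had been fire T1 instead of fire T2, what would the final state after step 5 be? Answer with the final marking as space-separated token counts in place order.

(re-executing from step 3 with the substitution; state before step 3: [2 5 1])
3 | fire T1 | [2 6 1]
4 | fire T2 | [3 6 1]
5 | fire T2 | [4 6 1]

4 6 1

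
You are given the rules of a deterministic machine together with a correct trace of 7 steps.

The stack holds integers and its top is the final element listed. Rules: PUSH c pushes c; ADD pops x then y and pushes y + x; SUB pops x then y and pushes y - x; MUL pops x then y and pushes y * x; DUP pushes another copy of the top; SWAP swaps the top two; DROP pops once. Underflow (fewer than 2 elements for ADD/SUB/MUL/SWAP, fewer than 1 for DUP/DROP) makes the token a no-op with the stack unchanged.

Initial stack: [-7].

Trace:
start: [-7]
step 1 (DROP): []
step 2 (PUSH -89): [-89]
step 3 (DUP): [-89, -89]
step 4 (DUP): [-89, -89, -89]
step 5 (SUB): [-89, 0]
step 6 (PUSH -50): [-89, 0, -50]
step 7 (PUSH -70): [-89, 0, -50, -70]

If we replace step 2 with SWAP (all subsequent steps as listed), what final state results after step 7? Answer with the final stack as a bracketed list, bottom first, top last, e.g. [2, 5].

[-50, -70]

(re-executing from step 2 with the substitution; state before step 2: [])
step 2 (SWAP): []
step 3 (DUP): []
step 4 (DUP): []
step 5 (SUB): []
step 6 (PUSH -50): [-50]
step 7 (PUSH -70): [-50, -70]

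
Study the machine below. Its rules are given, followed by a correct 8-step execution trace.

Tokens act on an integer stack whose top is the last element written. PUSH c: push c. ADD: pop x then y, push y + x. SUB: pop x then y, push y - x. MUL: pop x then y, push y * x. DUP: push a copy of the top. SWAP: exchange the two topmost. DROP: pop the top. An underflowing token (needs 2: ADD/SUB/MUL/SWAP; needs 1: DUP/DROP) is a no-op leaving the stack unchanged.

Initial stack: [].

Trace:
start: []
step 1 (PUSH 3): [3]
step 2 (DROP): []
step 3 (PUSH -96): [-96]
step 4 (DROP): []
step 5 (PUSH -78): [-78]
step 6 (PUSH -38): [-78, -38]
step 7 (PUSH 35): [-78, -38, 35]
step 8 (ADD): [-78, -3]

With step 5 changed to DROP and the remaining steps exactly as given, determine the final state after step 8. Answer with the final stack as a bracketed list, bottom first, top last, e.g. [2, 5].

(re-executing from step 5 with the substitution; state before step 5: [])
step 5 (DROP): []
step 6 (PUSH -38): [-38]
step 7 (PUSH 35): [-38, 35]
step 8 (ADD): [-3]

[-3]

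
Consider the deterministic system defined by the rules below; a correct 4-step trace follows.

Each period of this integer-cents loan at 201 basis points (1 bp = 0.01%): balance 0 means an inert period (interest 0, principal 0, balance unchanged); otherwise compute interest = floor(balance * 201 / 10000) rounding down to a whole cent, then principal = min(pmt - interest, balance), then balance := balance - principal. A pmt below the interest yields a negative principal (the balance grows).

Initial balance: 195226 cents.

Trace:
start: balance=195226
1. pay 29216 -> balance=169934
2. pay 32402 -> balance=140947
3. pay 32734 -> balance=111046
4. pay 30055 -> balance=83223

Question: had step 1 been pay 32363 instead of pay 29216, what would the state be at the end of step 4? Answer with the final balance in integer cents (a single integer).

(re-executing from step 1 with the substitution; state before step 1: balance=195226)
1. pay 32363 -> balance=166787
2. pay 32402 -> balance=137737
3. pay 32734 -> balance=107771
4. pay 30055 -> balance=79882

79882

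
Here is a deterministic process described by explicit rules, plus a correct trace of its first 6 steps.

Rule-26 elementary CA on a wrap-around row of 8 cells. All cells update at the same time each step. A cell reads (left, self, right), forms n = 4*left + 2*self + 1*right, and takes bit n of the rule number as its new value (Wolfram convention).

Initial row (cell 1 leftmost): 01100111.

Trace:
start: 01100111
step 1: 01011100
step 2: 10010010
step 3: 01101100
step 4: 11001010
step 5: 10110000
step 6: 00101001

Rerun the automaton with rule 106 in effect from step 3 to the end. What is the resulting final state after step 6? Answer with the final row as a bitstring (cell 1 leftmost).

00101001

(re-executing steps 3..6 under rule 106; state before step 3: 10010010)
step 3: 00100101
step 4: 01001010
step 5: 10010100
step 6: 00101001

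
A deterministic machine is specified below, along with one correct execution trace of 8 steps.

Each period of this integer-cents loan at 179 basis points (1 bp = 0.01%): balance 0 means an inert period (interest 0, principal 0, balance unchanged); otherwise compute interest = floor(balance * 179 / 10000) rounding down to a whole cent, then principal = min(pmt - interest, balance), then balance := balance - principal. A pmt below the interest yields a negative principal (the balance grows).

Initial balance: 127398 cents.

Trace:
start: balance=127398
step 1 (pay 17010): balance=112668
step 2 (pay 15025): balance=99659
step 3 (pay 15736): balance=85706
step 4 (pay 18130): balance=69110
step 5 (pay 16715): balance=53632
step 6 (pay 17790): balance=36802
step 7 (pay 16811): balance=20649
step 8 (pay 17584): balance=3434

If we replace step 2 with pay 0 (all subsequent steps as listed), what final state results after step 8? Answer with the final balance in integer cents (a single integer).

20145

(re-executing from step 2 with the substitution; state before step 2: balance=112668)
step 2 (pay 0): balance=114684
step 3 (pay 15736): balance=101000
step 4 (pay 18130): balance=84677
step 5 (pay 16715): balance=69477
step 6 (pay 17790): balance=52930
step 7 (pay 16811): balance=37066
step 8 (pay 17584): balance=20145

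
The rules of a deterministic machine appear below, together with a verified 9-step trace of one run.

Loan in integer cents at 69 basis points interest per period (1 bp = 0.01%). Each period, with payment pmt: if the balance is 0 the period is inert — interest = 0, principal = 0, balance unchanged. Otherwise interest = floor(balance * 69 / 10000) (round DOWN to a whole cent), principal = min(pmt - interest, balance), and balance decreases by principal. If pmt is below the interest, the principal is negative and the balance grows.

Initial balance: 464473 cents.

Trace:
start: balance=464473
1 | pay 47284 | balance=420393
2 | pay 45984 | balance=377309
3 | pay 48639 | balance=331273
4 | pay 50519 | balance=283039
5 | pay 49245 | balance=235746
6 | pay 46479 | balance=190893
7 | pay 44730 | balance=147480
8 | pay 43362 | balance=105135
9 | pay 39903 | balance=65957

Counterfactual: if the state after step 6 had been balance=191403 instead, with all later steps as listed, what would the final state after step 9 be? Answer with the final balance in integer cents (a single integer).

66477

state after step 6 := balance=191403
7 | pay 44730 | balance=147993
8 | pay 43362 | balance=105652
9 | pay 39903 | balance=66477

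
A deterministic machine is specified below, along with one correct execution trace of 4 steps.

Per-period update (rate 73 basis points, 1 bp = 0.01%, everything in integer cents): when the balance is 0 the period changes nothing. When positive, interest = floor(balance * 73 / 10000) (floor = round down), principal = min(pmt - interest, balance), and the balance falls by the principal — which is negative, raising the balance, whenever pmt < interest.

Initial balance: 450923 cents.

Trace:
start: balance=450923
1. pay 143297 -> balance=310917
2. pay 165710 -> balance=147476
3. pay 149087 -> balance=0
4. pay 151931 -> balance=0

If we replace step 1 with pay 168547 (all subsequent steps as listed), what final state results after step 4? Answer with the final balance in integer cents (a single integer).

0

(re-executing from step 1 with the substitution; state before step 1: balance=450923)
1. pay 168547 -> balance=285667
2. pay 165710 -> balance=122042
3. pay 149087 -> balance=0
4. pay 151931 -> balance=0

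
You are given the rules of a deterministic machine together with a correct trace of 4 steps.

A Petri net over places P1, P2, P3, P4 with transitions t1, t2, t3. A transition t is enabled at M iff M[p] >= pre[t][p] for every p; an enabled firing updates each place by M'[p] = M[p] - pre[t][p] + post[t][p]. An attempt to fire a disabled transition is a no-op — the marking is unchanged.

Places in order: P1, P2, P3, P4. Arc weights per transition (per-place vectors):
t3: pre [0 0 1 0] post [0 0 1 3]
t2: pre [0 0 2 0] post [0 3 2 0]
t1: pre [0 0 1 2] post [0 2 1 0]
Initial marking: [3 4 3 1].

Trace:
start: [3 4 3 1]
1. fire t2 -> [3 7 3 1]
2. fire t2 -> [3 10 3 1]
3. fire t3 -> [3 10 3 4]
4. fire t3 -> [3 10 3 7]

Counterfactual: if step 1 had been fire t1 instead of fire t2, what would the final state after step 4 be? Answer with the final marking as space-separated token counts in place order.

(re-executing from step 1 with the substitution; state before step 1: [3 4 3 1])
1. fire t1 -> [3 4 3 1]
2. fire t2 -> [3 7 3 1]
3. fire t3 -> [3 7 3 4]
4. fire t3 -> [3 7 3 7]

3 7 3 7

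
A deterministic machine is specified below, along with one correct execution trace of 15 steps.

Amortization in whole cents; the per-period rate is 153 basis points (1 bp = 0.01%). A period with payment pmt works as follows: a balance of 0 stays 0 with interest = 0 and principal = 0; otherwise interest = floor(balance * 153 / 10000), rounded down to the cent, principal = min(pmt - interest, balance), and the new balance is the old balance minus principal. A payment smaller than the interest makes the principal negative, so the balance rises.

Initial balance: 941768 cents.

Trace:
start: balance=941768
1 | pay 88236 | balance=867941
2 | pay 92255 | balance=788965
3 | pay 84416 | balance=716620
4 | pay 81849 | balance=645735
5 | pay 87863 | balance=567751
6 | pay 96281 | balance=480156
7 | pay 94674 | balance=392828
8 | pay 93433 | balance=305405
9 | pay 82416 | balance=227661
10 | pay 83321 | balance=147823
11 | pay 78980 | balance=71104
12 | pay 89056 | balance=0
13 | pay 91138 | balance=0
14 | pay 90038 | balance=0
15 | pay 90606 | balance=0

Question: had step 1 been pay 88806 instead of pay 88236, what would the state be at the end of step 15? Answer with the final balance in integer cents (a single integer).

(re-executing from step 1 with the substitution; state before step 1: balance=941768)
1 | pay 88806 | balance=867371
2 | pay 92255 | balance=788386
3 | pay 84416 | balance=716032
4 | pay 81849 | balance=645138
5 | pay 87863 | balance=567145
6 | pay 96281 | balance=479541
7 | pay 94674 | balance=392203
8 | pay 93433 | balance=304770
9 | pay 82416 | balance=227016
10 | pay 83321 | balance=147168
11 | pay 78980 | balance=70439
12 | pay 89056 | balance=0
13 | pay 91138 | balance=0
14 | pay 90038 | balance=0
15 | pay 90606 | balance=0

0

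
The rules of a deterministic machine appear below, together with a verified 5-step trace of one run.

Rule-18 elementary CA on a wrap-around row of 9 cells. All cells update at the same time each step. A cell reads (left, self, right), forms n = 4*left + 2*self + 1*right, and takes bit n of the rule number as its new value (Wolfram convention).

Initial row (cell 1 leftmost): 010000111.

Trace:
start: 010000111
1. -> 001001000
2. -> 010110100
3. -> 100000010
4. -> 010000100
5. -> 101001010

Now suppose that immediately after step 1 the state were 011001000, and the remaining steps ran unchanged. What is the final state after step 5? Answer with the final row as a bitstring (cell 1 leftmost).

001011010

state after step 1 := 011001000
2. -> 100110100
3. -> 011000011
4. -> 000100100
5. -> 001011010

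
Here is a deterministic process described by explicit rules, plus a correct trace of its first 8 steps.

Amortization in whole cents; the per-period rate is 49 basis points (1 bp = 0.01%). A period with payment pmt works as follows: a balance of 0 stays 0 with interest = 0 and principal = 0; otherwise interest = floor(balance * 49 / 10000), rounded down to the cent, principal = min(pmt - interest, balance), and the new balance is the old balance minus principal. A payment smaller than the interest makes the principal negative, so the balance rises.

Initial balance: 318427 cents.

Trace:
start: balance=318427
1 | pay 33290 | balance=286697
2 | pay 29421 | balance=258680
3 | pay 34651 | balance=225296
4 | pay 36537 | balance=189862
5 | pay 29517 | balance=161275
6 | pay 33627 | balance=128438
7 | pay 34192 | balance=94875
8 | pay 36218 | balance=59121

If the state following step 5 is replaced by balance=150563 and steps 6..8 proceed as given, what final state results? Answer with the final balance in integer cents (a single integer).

48250

state after step 5 := balance=150563
6 | pay 33627 | balance=117673
7 | pay 34192 | balance=84057
8 | pay 36218 | balance=48250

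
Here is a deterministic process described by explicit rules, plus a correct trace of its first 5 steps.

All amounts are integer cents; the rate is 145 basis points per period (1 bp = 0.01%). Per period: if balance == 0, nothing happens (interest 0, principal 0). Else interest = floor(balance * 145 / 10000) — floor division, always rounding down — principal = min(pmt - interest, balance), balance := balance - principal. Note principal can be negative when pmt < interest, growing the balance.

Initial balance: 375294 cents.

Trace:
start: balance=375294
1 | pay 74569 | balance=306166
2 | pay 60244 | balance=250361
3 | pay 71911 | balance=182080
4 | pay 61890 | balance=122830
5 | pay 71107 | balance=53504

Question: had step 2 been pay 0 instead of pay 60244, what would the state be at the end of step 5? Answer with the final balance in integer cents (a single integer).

(re-executing from step 2 with the substitution; state before step 2: balance=306166)
2 | pay 0 | balance=310605
3 | pay 71911 | balance=243197
4 | pay 61890 | balance=184833
5 | pay 71107 | balance=116406

116406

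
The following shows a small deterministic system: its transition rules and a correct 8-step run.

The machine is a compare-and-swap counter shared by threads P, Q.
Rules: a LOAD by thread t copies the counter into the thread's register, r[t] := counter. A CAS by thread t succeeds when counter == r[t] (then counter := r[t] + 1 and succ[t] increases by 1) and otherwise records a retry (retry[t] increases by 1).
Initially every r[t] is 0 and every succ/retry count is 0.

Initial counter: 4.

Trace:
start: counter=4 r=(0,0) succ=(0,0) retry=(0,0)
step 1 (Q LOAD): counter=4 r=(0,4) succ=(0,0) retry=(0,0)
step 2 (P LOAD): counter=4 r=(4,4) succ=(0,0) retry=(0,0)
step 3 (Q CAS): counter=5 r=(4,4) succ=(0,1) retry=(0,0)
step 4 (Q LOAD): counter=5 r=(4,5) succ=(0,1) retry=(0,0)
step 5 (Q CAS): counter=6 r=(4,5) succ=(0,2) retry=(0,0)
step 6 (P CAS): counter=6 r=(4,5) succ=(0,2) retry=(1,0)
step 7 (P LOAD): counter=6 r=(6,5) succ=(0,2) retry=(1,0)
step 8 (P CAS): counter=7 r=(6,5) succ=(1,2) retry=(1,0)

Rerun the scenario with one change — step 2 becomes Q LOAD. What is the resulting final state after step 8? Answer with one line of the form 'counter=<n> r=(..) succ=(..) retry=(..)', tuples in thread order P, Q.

counter=7 r=(6,5) succ=(1,2) retry=(1,0)

(re-executing from step 2 with the substitution; state before step 2: counter=4 r=(0,4) succ=(0,0) retry=(0,0))
step 2 (Q LOAD): counter=4 r=(0,4) succ=(0,0) retry=(0,0)
step 3 (Q CAS): counter=5 r=(0,4) succ=(0,1) retry=(0,0)
step 4 (Q LOAD): counter=5 r=(0,5) succ=(0,1) retry=(0,0)
step 5 (Q CAS): counter=6 r=(0,5) succ=(0,2) retry=(0,0)
step 6 (P CAS): counter=6 r=(0,5) succ=(0,2) retry=(1,0)
step 7 (P LOAD): counter=6 r=(6,5) succ=(0,2) retry=(1,0)
step 8 (P CAS): counter=7 r=(6,5) succ=(1,2) retry=(1,0)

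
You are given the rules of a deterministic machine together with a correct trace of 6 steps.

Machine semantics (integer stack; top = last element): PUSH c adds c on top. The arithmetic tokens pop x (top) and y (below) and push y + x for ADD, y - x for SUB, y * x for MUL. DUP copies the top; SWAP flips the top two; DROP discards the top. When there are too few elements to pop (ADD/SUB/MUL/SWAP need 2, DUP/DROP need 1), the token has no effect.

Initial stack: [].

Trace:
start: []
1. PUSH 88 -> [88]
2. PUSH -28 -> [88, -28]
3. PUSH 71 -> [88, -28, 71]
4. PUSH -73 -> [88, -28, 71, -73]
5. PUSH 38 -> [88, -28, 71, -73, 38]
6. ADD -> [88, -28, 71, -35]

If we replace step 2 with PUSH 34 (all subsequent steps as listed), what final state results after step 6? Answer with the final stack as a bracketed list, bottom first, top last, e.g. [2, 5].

(re-executing from step 2 with the substitution; state before step 2: [88])
2. PUSH 34 -> [88, 34]
3. PUSH 71 -> [88, 34, 71]
4. PUSH -73 -> [88, 34, 71, -73]
5. PUSH 38 -> [88, 34, 71, -73, 38]
6. ADD -> [88, 34, 71, -35]

[88, 34, 71, -35]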